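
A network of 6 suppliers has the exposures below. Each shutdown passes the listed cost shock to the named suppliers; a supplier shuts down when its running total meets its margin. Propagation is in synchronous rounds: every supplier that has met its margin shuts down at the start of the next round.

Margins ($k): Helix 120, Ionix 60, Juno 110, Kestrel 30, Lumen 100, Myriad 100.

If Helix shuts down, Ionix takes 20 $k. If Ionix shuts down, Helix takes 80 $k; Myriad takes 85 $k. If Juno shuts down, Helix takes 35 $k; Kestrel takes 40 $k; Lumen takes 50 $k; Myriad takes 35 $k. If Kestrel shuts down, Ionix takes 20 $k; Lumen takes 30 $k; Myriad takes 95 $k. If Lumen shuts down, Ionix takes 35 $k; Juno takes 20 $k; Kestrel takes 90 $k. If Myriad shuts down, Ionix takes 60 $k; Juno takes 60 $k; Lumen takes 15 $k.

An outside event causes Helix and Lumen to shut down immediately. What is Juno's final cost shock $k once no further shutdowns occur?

80

Round 1 — Helix, Lumen shut down (initial).
  Ionix: +20+35 → 55 < 60
  Juno: +20 → 20 < 110
  Kestrel: +90 → 90 ≥ 30
Round 2 — Kestrel shuts down.
  Ionix: +20 → 75 ≥ 60
  Myriad: +95 → 95 < 100
Round 3 — Ionix shuts down.
  Myriad: +85 → 180 ≥ 100
Round 4 — Myriad shuts down.
  Juno: +60 → 80 < 110
No further shutdowns.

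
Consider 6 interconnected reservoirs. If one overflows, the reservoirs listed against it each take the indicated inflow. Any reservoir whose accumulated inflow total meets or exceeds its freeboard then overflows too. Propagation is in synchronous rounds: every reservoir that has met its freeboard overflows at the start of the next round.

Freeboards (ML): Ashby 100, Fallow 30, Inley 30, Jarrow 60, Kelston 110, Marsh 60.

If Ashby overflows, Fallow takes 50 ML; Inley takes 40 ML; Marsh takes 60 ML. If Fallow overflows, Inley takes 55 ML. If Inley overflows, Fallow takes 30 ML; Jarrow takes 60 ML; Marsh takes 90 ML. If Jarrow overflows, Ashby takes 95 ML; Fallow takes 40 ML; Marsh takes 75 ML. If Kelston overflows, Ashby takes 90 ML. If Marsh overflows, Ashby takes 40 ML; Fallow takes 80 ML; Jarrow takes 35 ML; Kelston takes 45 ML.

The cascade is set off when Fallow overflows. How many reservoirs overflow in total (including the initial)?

5

Round 1 — Fallow overflows (initial).
  Inley: +55 → 55 ≥ 30
Round 2 — Inley overflows.
  Jarrow: +60 → 60 ≥ 60
  Marsh: +90 → 90 ≥ 60
Round 3 — Jarrow, Marsh overflow.
  Ashby: +95+40 → 135 ≥ 100
  Kelston: +45 → 45 < 110
Round 4 — Ashby overflows.
No further overflows.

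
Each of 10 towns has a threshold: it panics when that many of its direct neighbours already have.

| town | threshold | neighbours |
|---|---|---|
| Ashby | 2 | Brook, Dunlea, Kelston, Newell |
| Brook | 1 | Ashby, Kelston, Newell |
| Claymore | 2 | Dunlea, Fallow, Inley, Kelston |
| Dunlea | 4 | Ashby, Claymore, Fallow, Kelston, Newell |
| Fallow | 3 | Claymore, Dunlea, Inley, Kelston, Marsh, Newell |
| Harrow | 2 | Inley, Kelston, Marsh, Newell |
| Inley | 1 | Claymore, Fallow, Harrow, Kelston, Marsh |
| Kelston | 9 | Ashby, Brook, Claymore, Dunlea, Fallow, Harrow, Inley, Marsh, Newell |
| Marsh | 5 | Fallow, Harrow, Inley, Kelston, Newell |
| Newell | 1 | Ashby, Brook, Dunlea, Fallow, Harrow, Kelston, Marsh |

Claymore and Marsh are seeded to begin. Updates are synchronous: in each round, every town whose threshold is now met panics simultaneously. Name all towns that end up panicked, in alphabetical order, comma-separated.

Round 1 — Claymore, Marsh panic (initial).
Round 2 — checking thresholds:
  Dunlea: 1 of 5 neighbours < 4, below threshold.
  Fallow: 2 of 6 neighbours < 3, below threshold.
  Harrow: 1 of 4 neighbours < 2, below threshold.
  Inley: 2 of 5 neighbours ≥ 1, panics.
  Kelston: 2 of 9 neighbours < 9, below threshold.
  Newell: 1 of 7 neighbours ≥ 1, panics.
Round 3 — checking thresholds:
  Ashby: 1 of 4 neighbours < 2, below threshold.
  Brook: 1 of 3 neighbours ≥ 1, panics.
  Dunlea: 2 of 5 neighbours < 4, below threshold.
  Fallow: 4 of 6 neighbours ≥ 3, panics.
  Harrow: 3 of 4 neighbours ≥ 2, panics.
  Kelston: 4 of 9 neighbours < 9, below threshold.
Round 4 — checking thresholds:
  Ashby: 2 of 4 neighbours ≥ 2, panics.
  Dunlea: 3 of 5 neighbours < 4, below threshold.
  Kelston: 7 of 9 neighbours < 9, below threshold.
Round 5 — checking thresholds:
  Dunlea: 4 of 5 neighbours ≥ 4, panics.
  Kelston: 8 of 9 neighbours < 9, below threshold.
Round 6 — checking thresholds:
  Kelston: 9 of 9 neighbours ≥ 9, panics.
Round 7 — no new panics; cascade stops.

Ashby, Brook, Claymore, Dunlea, Fallow, Harrow, Inley, Kelston, Marsh, Newell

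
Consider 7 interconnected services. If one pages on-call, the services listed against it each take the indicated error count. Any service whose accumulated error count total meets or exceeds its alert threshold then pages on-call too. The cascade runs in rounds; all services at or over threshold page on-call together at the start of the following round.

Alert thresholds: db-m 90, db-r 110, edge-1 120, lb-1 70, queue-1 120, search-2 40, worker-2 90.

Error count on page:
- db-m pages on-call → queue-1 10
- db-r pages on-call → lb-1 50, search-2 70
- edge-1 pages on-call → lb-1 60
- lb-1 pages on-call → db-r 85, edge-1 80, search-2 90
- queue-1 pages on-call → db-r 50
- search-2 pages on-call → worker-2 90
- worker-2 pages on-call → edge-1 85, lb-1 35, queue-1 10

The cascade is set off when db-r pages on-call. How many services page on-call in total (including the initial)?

5

Round 1 — db-r pages on-call (initial).
  lb-1: +50 → 50 < 70
  search-2: +70 → 70 ≥ 40
Round 2 — search-2 pages on-call.
  worker-2: +90 → 90 ≥ 90
Round 3 — worker-2 pages on-call.
  edge-1: +85 → 85 < 120
  lb-1: +35 → 85 ≥ 70
  queue-1: +10 → 10 < 120
Round 4 — lb-1 pages on-call.
  edge-1: +80 → 165 ≥ 120
Round 5 — edge-1 pages on-call.
No further pages.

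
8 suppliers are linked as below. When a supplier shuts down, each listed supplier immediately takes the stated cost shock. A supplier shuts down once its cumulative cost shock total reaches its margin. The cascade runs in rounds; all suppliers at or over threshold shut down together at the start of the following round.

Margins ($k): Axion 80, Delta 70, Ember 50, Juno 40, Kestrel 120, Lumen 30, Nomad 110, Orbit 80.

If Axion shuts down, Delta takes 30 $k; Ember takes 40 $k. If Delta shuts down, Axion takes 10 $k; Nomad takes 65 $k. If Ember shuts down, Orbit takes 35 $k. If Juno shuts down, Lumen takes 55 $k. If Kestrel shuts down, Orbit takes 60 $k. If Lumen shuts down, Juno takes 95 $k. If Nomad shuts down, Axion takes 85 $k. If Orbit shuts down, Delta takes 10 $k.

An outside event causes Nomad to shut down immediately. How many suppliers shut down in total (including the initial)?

Round 1 — Nomad shuts down (initial).
  Axion: +85 → 85 ≥ 80
Round 2 — Axion shuts down.
  Delta: +30 → 30 < 70
  Ember: +40 → 40 < 50
No further shutdowns.

2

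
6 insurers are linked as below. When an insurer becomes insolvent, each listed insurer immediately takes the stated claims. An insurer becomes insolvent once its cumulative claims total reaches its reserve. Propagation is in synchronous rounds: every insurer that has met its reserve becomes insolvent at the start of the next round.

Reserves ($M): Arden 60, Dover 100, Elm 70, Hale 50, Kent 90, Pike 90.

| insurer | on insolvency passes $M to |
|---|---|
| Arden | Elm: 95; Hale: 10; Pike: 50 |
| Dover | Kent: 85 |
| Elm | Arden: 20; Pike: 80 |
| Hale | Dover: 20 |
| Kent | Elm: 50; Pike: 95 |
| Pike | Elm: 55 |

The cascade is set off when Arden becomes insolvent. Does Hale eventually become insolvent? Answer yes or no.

Round 1 — Arden becomes insolvent (initial).
  Elm: +95 → 95 ≥ 70
  Hale: +10 → 10 < 50
  Pike: +50 → 50 < 90
Round 2 — Elm becomes insolvent.
  Pike: +80 → 130 ≥ 90
Round 3 — Pike becomes insolvent.
No further insolvencies.

no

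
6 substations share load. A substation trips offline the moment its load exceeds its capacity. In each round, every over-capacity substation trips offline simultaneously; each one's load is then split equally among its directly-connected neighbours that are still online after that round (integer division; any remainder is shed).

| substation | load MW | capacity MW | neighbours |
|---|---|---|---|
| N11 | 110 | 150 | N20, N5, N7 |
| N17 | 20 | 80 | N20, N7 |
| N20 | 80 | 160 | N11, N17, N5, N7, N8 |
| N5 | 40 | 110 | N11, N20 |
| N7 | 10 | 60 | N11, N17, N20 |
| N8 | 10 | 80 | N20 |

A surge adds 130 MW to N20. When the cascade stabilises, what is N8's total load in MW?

52

Round 1 — N20 at 210 > 160. N20 trips offline.
  N20 sheds 210 MW to N11, N17, N5, N7, N8: 42 each.
    N11: 110+42 = 152 > 150
    N17: 20+42 = 62 ≤ 80
    N5: 40+42 = 82 ≤ 110
    N7: 10+42 = 52 ≤ 60
    N8: 10+42 = 52 ≤ 80
Round 2 — N11 trips offline.
  N11 sheds 152 MW to N5, N7: 76 each.
    N5: 82+76 = 158 > 110
    N7: 52+76 = 128 > 60
Round 3 — N5, N7 trip offline.
  N5 sheds 158 MW: no online neighbours, lost.
  N7 sheds 128 MW to N17: 128 each.
    N17: 62+128 = 190 > 80
Round 4 — N17 trips offline.
  N17 sheds 190 MW: no online neighbours, lost.
No further trips.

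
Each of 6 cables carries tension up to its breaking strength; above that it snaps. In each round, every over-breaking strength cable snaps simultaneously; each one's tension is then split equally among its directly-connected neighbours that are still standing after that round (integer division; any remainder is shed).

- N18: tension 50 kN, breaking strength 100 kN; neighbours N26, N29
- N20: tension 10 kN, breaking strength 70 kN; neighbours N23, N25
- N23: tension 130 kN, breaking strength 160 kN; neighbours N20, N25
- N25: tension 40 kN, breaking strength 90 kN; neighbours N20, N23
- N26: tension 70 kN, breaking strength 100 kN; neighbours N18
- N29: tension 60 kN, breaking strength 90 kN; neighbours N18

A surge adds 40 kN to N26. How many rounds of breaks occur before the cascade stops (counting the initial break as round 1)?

3

Round 1 — N26 at 110 > 100. N26 snaps.
  N26 sheds 110 kN to N18: 110 each.
    N18: 50+110 = 160 > 100
Round 2 — N18 snaps.
  N18 sheds 160 kN to N29: 160 each.
    N29: 60+160 = 220 > 90
Round 3 — N29 snaps.
  N29 sheds 220 kN: no online neighbours, lost.
No further breaks.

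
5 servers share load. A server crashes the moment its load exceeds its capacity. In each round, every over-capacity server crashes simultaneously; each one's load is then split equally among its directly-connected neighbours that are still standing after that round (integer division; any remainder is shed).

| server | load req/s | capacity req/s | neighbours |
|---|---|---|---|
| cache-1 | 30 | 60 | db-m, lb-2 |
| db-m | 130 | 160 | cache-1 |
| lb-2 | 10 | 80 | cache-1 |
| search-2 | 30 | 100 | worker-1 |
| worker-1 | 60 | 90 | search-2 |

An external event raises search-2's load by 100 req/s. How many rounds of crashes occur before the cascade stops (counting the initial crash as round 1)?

Round 1 — search-2 at 130 > 100. search-2 crashes.
  search-2 sheds 130 req/s to worker-1: 130 each.
    worker-1: 60+130 = 190 > 90
Round 2 — worker-1 crashes.
  worker-1 sheds 190 req/s: no online neighbours, lost.
No further crashes.

2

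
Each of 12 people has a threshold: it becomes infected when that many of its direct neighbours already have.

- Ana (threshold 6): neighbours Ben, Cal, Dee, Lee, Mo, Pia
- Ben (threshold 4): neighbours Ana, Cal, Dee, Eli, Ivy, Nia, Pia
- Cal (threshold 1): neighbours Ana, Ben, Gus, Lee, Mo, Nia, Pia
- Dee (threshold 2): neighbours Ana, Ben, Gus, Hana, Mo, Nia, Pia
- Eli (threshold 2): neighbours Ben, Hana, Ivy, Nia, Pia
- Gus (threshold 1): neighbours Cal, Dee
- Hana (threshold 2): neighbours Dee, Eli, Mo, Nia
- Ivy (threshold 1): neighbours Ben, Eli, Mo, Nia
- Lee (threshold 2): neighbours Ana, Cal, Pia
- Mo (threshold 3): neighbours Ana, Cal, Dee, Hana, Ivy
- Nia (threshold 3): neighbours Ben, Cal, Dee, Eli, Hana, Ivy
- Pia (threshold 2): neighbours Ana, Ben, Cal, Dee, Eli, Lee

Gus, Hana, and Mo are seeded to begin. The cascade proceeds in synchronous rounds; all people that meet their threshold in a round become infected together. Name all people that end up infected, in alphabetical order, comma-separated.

Ana, Ben, Cal, Dee, Eli, Gus, Hana, Ivy, Lee, Mo, Nia, Pia

Round 1 — Gus, Hana, Mo become infected (initial).
Round 2 — checking thresholds:
  Ana: 1 of 6 neighbours < 6, below threshold.
  Cal: 2 of 7 neighbours ≥ 1, becomes infected.
  Dee: 3 of 7 neighbours ≥ 2, becomes infected.
  Eli: 1 of 5 neighbours < 2, below threshold.
  Ivy: 1 of 4 neighbours ≥ 1, becomes infected.
  Nia: 1 of 6 neighbours < 3, below threshold.
Round 3 — checking thresholds:
  Ana: 3 of 6 neighbours < 6, below threshold.
  Ben: 3 of 7 neighbours < 4, below threshold.
  Eli: 2 of 5 neighbours ≥ 2, becomes infected.
  Lee: 1 of 3 neighbours < 2, below threshold.
  Nia: 4 of 6 neighbours ≥ 3, becomes infected.
  Pia: 2 of 6 neighbours ≥ 2, becomes infected.
Round 4 — checking thresholds:
  Ana: 4 of 6 neighbours < 6, below threshold.
  Ben: 6 of 7 neighbours ≥ 4, becomes infected.
  Lee: 2 of 3 neighbours ≥ 2, becomes infected.
Round 5 — checking thresholds:
  Ana: 6 of 6 neighbours ≥ 6, becomes infected.
Round 6 — no new infections; cascade stops.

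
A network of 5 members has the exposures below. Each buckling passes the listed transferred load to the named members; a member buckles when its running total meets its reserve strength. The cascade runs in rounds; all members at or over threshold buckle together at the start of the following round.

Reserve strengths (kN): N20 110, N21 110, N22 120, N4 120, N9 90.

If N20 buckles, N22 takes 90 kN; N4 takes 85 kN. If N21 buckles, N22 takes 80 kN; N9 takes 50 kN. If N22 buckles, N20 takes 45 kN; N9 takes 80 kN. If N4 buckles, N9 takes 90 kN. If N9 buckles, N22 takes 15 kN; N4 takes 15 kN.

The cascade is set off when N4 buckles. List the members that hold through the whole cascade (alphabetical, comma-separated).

N20, N21, N22

Round 1 — N4 buckles (initial).
  N9: +90 → 90 ≥ 90
Round 2 — N9 buckles.
  N22: +15 → 15 < 120
No further bucklings.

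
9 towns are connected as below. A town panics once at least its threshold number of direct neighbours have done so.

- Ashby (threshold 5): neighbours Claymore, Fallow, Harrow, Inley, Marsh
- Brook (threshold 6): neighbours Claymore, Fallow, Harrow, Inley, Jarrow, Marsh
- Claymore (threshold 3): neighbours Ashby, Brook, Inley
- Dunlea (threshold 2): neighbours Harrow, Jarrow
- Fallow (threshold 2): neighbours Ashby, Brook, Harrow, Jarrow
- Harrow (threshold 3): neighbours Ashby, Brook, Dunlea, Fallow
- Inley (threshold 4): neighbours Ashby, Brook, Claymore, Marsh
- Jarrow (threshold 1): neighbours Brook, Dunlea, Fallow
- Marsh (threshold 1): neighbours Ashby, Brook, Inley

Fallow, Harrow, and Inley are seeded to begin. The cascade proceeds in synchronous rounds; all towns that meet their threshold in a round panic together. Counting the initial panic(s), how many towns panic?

6

Round 1 — Fallow, Harrow, Inley panic (initial).
Round 2 — checking thresholds:
  Ashby: 3 of 5 neighbours < 5, below threshold.
  Brook: 3 of 6 neighbours < 6, below threshold.
  Claymore: 1 of 3 neighbours < 3, below threshold.
  Dunlea: 1 of 2 neighbours < 2, below threshold.
  Jarrow: 1 of 3 neighbours ≥ 1, panics.
  Marsh: 1 of 3 neighbours ≥ 1, panics.
Round 3 — checking thresholds:
  Ashby: 4 of 5 neighbours < 5, below threshold.
  Brook: 5 of 6 neighbours < 6, below threshold.
  Claymore: 1 of 3 neighbours < 3, below threshold.
  Dunlea: 2 of 2 neighbours ≥ 2, panics.
Round 4 — no new panics; cascade stops.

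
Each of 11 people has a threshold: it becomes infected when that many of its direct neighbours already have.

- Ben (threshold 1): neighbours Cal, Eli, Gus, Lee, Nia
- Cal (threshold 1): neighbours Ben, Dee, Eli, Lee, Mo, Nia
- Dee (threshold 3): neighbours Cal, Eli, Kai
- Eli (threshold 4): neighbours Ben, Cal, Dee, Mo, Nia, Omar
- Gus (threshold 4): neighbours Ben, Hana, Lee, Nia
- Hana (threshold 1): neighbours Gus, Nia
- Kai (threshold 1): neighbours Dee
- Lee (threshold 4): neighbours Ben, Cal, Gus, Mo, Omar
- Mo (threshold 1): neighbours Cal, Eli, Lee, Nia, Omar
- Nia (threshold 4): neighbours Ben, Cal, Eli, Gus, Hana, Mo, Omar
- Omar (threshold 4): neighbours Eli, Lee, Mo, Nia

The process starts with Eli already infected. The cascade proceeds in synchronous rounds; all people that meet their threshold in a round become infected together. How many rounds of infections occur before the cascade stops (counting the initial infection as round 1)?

Round 1 — Eli becomes infected (initial).
Round 2 — checking thresholds:
  Ben: 1 of 5 neighbours ≥ 1, becomes infected.
  Cal: 1 of 6 neighbours ≥ 1, becomes infected.
  Dee: 1 of 3 neighbours < 3, below threshold.
  Mo: 1 of 5 neighbours ≥ 1, becomes infected.
  Nia: 1 of 7 neighbours < 4, below threshold.
  Omar: 1 of 4 neighbours < 4, below threshold.
Round 3 — checking thresholds:
  Dee: 2 of 3 neighbours < 3, below threshold.
  Gus: 1 of 4 neighbours < 4, below threshold.
  Lee: 3 of 5 neighbours < 4, below threshold.
  Nia: 4 of 7 neighbours ≥ 4, becomes infected.
  Omar: 2 of 4 neighbours < 4, below threshold.
Round 4 — checking thresholds:
  Dee: 2 of 3 neighbours < 3, below threshold.
  Gus: 2 of 4 neighbours < 4, below threshold.
  Hana: 1 of 2 neighbours ≥ 1, becomes infected.
  Lee: 3 of 5 neighbours < 4, below threshold.
  Omar: 3 of 4 neighbours < 4, below threshold.
Round 5 — no new infections; cascade stops.

4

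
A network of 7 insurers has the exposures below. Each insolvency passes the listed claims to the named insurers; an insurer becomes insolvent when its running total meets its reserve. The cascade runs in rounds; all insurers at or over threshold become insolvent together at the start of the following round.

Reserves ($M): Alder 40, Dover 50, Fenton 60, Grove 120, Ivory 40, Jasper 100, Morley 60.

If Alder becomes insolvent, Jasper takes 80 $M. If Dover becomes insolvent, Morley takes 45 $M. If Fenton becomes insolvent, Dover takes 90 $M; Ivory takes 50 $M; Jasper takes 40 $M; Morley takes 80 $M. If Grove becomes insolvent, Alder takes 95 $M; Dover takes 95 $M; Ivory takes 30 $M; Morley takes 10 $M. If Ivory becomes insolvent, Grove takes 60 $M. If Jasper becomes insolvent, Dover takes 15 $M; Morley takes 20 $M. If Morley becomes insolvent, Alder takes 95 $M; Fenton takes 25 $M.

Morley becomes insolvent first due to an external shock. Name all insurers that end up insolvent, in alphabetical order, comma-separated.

Round 1 — Morley becomes insolvent (initial).
  Alder: +95 → 95 ≥ 40
  Fenton: +25 → 25 < 60
Round 2 — Alder becomes insolvent.
  Jasper: +80 → 80 < 100
No further insolvencies.

Alder, Morley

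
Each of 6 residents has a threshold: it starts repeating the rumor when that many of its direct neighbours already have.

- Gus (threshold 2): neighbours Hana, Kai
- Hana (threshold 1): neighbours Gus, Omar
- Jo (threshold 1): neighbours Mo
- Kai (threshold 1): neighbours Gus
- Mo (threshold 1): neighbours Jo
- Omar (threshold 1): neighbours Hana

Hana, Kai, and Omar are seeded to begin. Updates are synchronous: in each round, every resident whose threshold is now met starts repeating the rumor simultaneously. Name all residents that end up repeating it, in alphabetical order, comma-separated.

Gus, Hana, Kai, Omar

Round 1 — Hana, Kai, Omar start repeating the rumor (initial).
Round 2 — checking thresholds:
  Gus: 2 of 2 neighbours ≥ 2, starts repeating the rumor.
Round 3 — no new spreads; cascade stops.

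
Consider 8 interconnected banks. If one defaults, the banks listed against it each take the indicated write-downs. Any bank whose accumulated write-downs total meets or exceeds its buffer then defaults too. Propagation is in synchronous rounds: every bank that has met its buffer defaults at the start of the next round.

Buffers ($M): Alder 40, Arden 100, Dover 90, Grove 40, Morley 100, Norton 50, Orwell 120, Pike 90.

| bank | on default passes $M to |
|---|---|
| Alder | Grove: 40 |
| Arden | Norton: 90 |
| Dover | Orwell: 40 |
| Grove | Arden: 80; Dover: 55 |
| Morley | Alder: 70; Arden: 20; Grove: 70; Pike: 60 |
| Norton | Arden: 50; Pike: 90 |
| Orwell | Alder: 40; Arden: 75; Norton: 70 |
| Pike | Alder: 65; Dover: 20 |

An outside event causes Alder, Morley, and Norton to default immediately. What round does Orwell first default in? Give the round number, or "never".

never

Round 1 — Alder, Morley, Norton default (initial).
  Arden: +20+50 → 70 < 100
  Grove: +40+70 → 110 ≥ 40
  Pike: +60+90 → 150 ≥ 90
Round 2 — Grove, Pike default.
  Arden: +80 → 150 ≥ 100
  Dover: +55+20 → 75 < 90
Round 3 — Arden defaults.
No further defaults.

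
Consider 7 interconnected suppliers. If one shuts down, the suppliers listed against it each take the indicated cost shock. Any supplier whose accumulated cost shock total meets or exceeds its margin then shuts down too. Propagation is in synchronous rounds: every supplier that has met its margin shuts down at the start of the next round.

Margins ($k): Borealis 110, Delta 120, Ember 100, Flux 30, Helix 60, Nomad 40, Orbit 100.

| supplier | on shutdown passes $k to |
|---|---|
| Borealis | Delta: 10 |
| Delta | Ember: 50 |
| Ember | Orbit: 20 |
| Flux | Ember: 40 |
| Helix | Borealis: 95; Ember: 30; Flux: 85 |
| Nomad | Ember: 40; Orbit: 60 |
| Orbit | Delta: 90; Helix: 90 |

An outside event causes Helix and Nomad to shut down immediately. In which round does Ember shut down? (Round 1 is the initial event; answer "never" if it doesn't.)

Round 1 — Helix, Nomad shut down (initial).
  Borealis: +95 → 95 < 110
  Ember: +30+40 → 70 < 100
  Flux: +85 → 85 ≥ 30
  Orbit: +60 → 60 < 100
Round 2 — Flux shuts down.
  Ember: +40 → 110 ≥ 100
Round 3 — Ember shuts down.
  Orbit: +20 → 80 < 100
No further shutdowns.

3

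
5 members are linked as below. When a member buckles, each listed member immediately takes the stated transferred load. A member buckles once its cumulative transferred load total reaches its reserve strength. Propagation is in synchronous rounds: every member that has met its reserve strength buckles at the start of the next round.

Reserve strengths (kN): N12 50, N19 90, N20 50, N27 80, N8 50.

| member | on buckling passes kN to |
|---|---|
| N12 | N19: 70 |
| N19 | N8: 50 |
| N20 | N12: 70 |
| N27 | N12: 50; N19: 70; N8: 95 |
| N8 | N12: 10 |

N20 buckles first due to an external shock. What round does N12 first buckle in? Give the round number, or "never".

2

Round 1 — N20 buckles (initial).
  N12: +70 → 70 ≥ 50
Round 2 — N12 buckles.
  N19: +70 → 70 < 90
No further bucklings.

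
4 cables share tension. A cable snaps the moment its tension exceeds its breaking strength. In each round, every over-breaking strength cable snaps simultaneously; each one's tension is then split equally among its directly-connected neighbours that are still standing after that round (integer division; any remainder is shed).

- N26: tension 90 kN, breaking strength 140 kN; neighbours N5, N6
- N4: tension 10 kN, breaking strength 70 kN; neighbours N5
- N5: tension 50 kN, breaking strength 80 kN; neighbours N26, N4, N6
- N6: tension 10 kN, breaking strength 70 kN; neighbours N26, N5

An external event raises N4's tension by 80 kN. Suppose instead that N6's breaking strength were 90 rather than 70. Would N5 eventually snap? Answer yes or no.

yes

With N6's breaking strength at 90:
Round 1 — N4 at 90 > 70. N4 snaps.
  N4 sheds 90 kN to N5: 90 each.
    N5: 50+90 = 140 > 80
Round 2 — N5 snaps.
  N5 sheds 140 kN to N26, N6: 70 each.
    N26: 90+70 = 160 > 140
    N6: 10+70 = 80 ≤ 90
Round 3 — N26 snaps.
  N26 sheds 160 kN to N6: 160 each.
    N6: 80+160 = 240 > 90
Round 4 — N6 snaps.
  N6 sheds 240 kN: no online neighbours, lost.
No further breaks.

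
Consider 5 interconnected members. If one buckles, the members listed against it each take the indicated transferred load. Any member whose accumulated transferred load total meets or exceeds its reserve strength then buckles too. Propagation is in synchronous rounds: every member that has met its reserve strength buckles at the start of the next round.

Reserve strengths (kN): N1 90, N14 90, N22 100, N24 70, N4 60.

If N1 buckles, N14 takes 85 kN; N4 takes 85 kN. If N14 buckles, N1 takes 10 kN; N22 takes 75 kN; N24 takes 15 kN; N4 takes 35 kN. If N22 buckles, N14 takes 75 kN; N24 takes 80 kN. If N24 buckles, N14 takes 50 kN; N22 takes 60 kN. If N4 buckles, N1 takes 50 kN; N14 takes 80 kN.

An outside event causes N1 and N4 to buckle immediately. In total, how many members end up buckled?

3

Round 1 — N1, N4 buckle (initial).
  N14: +85+80 → 165 ≥ 90
Round 2 — N14 buckles.
  N22: +75 → 75 < 100
  N24: +15 → 15 < 70
No further bucklings.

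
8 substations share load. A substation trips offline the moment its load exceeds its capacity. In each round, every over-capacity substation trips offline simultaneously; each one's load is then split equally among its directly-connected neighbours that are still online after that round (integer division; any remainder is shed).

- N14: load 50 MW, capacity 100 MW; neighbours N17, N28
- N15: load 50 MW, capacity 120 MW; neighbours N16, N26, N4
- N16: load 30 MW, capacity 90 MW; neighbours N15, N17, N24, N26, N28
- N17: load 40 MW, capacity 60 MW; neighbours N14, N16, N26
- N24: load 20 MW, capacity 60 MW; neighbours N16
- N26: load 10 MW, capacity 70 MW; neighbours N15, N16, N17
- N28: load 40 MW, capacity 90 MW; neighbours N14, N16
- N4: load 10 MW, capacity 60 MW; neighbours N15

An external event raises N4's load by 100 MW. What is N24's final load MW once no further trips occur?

Round 1 — N4 at 110 > 60. N4 trips offline.
  N4 sheds 110 MW to N15: 110 each.
    N15: 50+110 = 160 > 120
Round 2 — N15 trips offline.
  N15 sheds 160 MW to N16, N26: 80 each.
    N16: 30+80 = 110 > 90
    N26: 10+80 = 90 > 70
Round 3 — N16, N26 trip offline.
  N16 sheds 110 MW to N17, N24, N28: 36 each (2 lost).
    N17: 40+36 = 76 > 60
    N24: 20+36 = 56 ≤ 60
    N28: 40+36 = 76 ≤ 90
  N26 sheds 90 MW to N17: 90 each.
    N17: 76+90 = 166 > 60
Round 4 — N17 trips offline.
  N17 sheds 166 MW to N14: 166 each.
    N14: 50+166 = 216 > 100
Round 5 — N14 trips offline.
  N14 sheds 216 MW to N28: 216 each.
    N28: 76+216 = 292 > 90
Round 6 — N28 trips offline.
  N28 sheds 292 MW: no online neighbours, lost.
No further trips.

56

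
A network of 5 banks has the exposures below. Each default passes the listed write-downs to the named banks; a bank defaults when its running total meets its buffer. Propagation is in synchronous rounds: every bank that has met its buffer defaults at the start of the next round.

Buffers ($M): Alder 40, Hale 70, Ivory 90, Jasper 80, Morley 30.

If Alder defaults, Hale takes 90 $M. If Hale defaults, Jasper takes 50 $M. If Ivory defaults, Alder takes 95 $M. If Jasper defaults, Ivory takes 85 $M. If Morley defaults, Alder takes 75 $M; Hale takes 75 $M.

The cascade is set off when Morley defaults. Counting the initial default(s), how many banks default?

Round 1 — Morley defaults (initial).
  Alder: +75 → 75 ≥ 40
  Hale: +75 → 75 ≥ 70
Round 2 — Alder, Hale default.
  Jasper: +50 → 50 < 80
No further defaults.

3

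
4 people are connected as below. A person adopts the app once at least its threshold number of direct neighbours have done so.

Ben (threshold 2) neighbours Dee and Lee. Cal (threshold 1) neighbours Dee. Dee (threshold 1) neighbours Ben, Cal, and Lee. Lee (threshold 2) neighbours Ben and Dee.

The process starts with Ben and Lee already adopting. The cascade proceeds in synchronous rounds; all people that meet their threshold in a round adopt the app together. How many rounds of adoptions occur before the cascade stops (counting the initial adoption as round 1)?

Round 1 — Ben, Lee adopt the app (initial).
Round 2 — checking thresholds:
  Dee: 2 of 3 neighbours ≥ 1, adopts the app.
Round 3 — checking thresholds:
  Cal: 1 of 1 neighbours ≥ 1, adopts the app.
Round 4 — no new adoptions; cascade stops.

3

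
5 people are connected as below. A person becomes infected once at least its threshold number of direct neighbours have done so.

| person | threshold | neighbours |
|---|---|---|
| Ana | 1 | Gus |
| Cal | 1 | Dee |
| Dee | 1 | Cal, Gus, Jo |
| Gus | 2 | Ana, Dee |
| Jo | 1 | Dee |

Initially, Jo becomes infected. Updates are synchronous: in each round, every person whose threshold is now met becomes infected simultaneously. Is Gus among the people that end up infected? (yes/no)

no

Round 1 — Jo becomes infected (initial).
Round 2 — checking thresholds:
  Dee: 1 of 3 neighbours ≥ 1, becomes infected.
Round 3 — checking thresholds:
  Cal: 1 of 1 neighbours ≥ 1, becomes infected.
  Gus: 1 of 2 neighbours < 2, not yet.
Round 4 — no new infections; cascade stops.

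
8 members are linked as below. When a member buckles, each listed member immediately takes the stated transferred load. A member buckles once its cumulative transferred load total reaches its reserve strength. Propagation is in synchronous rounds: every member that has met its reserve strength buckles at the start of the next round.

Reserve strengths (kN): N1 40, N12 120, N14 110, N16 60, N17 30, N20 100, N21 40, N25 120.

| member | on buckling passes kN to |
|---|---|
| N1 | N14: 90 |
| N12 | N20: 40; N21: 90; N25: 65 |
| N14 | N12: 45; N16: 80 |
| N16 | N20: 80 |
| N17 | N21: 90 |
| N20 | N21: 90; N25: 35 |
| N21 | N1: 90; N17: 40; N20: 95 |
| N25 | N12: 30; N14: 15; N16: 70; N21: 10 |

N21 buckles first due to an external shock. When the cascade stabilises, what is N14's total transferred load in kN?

Round 1 — N21 buckles (initial).
  N1: +90 → 90 ≥ 40
  N17: +40 → 40 ≥ 30
  N20: +95 → 95 < 100
Round 2 — N1, N17 buckle.
  N14: +90 → 90 < 110
No further bucklings.

90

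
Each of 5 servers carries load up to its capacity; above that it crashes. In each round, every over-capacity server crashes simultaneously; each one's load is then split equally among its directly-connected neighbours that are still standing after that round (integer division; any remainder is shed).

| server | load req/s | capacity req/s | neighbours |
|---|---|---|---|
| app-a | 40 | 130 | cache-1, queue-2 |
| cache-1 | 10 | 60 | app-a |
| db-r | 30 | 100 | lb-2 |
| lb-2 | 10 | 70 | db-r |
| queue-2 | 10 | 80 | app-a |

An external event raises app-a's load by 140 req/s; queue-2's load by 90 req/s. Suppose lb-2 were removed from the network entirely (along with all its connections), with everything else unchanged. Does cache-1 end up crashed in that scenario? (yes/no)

With lb-2 removed:
Round 1 — app-a at 180 > 130; queue-2 at 100 > 80. app-a, queue-2 crash.
  app-a sheds 180 req/s to cache-1: 180 each.
    cache-1: 10+180 = 190 > 60
  queue-2 sheds 100 req/s: no online neighbours, lost.
Round 2 — cache-1 crashes.
  cache-1 sheds 190 req/s: no online neighbours, lost.
No further crashes.

yes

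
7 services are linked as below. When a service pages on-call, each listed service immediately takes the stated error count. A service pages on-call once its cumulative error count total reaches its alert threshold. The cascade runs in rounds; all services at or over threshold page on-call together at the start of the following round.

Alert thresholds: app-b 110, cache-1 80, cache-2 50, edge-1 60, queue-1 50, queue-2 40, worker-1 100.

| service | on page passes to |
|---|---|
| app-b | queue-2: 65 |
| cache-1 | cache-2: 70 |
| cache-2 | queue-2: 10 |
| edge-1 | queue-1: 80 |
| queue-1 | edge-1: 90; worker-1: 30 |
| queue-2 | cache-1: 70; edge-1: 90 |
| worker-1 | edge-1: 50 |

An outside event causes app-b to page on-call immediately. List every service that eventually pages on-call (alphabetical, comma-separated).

Round 1 — app-b pages on-call (initial).
  queue-2: +65 → 65 ≥ 40
Round 2 — queue-2 pages on-call.
  cache-1: +70 → 70 < 80
  edge-1: +90 → 90 ≥ 60
Round 3 — edge-1 pages on-call.
  queue-1: +80 → 80 ≥ 50
Round 4 — queue-1 pages on-call.
  worker-1: +30 → 30 < 100
No further pages.

app-b, edge-1, queue-1, queue-2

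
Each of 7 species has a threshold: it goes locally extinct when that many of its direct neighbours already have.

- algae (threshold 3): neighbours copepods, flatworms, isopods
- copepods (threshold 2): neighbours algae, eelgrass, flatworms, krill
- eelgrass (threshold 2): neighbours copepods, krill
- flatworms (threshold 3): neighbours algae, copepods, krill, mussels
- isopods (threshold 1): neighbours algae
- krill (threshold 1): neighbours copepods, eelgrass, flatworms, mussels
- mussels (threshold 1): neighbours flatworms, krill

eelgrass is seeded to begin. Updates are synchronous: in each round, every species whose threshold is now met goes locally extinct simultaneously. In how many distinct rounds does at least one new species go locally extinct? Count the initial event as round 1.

4

Round 1 — eelgrass goes locally extinct (initial).
Round 2 — checking thresholds:
  copepods: 1 of 4 neighbours < 2, below threshold.
  krill: 1 of 4 neighbours ≥ 1, goes locally extinct.
Round 3 — checking thresholds:
  copepods: 2 of 4 neighbours ≥ 2, goes locally extinct.
  flatworms: 1 of 4 neighbours < 3, below threshold.
  mussels: 1 of 2 neighbours ≥ 1, goes locally extinct.
Round 4 — checking thresholds:
  algae: 1 of 3 neighbours < 3, below threshold.
  flatworms: 3 of 4 neighbours ≥ 3, goes locally extinct.
Round 5 — no new extinctions; cascade stops.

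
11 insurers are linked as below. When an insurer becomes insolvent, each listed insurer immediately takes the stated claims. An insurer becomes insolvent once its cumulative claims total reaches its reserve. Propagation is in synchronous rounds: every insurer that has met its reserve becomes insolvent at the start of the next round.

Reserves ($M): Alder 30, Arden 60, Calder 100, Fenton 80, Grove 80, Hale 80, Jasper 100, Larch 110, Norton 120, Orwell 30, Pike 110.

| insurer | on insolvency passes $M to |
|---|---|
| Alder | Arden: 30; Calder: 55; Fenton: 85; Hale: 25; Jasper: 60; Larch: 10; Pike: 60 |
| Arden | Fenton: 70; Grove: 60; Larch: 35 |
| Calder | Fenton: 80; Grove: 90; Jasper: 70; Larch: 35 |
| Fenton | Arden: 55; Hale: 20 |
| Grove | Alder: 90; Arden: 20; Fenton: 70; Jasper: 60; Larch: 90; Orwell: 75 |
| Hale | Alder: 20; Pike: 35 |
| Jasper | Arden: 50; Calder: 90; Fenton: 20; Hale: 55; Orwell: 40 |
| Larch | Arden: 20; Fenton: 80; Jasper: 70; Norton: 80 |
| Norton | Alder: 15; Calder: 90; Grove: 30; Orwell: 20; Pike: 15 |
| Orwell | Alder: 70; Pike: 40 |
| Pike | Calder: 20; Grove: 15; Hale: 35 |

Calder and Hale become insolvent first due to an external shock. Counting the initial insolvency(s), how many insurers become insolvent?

Round 1 — Calder, Hale become insolvent (initial).
  Alder: +20 → 20 < 30
  Fenton: +80 → 80 ≥ 80
  Grove: +90 → 90 ≥ 80
  Jasper: +70 → 70 < 100
  Larch: +35 → 35 < 110
  Pike: +35 → 35 < 110
Round 2 — Fenton, Grove become insolvent.
  Alder: +90 → 110 ≥ 30
  Arden: +55+20 → 75 ≥ 60
  Jasper: +60 → 130 ≥ 100
  Larch: +90 → 125 ≥ 110
  Orwell: +75 → 75 ≥ 30
Round 3 — Alder, Arden, Jasper, Larch, Orwell become insolvent.
  Norton: +80 → 80 < 120
  Pike: +60+40 → 135 ≥ 110
Round 4 — Pike becomes insolvent.
No further insolvencies.

10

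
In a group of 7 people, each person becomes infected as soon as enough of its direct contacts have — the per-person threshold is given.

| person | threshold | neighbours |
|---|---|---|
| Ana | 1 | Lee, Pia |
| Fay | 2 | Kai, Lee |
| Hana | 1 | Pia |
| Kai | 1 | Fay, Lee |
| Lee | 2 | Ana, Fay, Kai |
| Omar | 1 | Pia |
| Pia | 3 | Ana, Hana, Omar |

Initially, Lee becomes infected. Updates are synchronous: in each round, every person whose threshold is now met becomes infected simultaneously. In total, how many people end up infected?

4

Round 1 — Lee becomes infected (initial).
Round 2 — checking thresholds:
  Ana: 1 of 2 neighbours ≥ 1, becomes infected.
  Fay: 1 of 2 neighbours < 2, below threshold.
  Kai: 1 of 2 neighbours ≥ 1, becomes infected.
Round 3 — checking thresholds:
  Fay: 2 of 2 neighbours ≥ 2, becomes infected.
  Pia: 1 of 3 neighbours < 3, below threshold.
Round 4 — no new infections; cascade stops.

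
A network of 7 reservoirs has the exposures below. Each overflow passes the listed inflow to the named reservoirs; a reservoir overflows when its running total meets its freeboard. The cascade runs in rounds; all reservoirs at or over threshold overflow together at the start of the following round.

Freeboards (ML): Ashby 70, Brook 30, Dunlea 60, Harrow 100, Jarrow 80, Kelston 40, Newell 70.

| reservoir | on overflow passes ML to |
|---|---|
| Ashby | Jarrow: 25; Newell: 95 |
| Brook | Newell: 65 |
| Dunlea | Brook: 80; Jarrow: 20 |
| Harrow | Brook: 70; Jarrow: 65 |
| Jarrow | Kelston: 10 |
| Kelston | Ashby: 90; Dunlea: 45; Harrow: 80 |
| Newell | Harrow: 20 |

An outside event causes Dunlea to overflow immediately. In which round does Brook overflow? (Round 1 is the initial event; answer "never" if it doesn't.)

Round 1 — Dunlea overflows (initial).
  Brook: +80 → 80 ≥ 30
  Jarrow: +20 → 20 < 80
Round 2 — Brook overflows.
  Newell: +65 → 65 < 70
No further overflows.

2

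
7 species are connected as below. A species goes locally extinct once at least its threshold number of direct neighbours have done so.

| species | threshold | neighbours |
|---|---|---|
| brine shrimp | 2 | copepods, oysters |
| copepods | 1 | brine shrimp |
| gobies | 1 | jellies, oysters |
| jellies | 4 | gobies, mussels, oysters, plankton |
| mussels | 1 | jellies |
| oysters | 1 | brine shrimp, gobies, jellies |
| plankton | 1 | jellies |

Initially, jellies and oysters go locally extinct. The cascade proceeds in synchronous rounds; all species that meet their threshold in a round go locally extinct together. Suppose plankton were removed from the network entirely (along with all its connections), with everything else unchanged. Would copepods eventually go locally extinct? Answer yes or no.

no

With plankton removed:
Round 1 — jellies, oysters go locally extinct (initial).
Round 2 — checking thresholds:
  brine shrimp: 1 of 2 neighbours < 2, not yet.
  gobies: 2 of 2 neighbours ≥ 1, goes locally extinct.
  mussels: 1 of 1 neighbours ≥ 1, goes locally extinct.
Round 3 — no new extinctions; cascade stops.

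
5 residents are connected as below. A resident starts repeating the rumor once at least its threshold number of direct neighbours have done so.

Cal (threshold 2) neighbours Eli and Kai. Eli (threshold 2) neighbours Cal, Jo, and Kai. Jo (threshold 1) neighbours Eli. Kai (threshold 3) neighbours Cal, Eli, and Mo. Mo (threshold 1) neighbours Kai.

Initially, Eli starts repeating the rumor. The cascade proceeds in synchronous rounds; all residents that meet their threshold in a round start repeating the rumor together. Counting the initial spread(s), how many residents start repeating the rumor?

2

Round 1 — Eli starts repeating the rumor (initial).
Round 2 — checking thresholds:
  Cal: 1 of 2 neighbours < 2, not yet.
  Jo: 1 of 1 neighbours ≥ 1, starts repeating the rumor.
  Kai: 1 of 3 neighbours < 3, not yet.
Round 3 — no new spreads; cascade stops.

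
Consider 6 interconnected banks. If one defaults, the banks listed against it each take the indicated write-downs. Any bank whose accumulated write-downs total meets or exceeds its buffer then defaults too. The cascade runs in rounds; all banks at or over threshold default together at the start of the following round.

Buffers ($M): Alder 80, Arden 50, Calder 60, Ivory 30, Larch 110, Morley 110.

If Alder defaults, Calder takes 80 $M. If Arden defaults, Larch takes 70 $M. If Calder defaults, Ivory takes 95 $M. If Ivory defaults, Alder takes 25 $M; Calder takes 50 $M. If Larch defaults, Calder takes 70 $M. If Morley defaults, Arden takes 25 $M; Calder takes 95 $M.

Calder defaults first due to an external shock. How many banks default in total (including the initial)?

Round 1 — Calder defaults (initial).
  Ivory: +95 → 95 ≥ 30
Round 2 — Ivory defaults.
  Alder: +25 → 25 < 80
No further defaults.

2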